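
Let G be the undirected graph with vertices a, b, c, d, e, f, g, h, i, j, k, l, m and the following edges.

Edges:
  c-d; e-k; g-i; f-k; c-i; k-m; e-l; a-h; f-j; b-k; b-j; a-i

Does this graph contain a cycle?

DFS, tracking each vertex's parent; an edge to a visited non-parent vertex closes a cycle.
Start from f:
visit f (parent –)
  visit j (parent f)
    visit b (parent j)
      b–j: parent, skip
      visit k (parent b)
        k–f: f visited and ≠ parent → cycle
Cycle: f – j – b – k – f.

Yes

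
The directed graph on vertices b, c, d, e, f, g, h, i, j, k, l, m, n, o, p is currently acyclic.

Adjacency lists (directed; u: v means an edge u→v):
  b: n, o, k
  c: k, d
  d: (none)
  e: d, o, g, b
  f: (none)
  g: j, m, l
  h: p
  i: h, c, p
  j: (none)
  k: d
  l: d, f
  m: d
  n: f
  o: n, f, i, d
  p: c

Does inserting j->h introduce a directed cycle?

Adding j→h creates a cycle iff h can already reach j.
Explore from h: no path reaches j. The graph stays acyclic.

No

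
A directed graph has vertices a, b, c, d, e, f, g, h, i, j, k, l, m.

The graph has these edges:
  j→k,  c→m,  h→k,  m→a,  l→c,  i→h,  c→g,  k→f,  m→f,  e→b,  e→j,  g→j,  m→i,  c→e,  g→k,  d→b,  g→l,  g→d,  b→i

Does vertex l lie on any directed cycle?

Yes

l is on a cycle iff l can reach itself via ≥1 edge.
l → c → g → l — yes.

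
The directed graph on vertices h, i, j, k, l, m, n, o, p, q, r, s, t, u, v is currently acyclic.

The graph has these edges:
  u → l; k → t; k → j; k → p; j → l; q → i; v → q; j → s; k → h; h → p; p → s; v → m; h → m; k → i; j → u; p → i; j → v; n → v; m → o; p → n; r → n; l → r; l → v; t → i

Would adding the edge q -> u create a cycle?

Yes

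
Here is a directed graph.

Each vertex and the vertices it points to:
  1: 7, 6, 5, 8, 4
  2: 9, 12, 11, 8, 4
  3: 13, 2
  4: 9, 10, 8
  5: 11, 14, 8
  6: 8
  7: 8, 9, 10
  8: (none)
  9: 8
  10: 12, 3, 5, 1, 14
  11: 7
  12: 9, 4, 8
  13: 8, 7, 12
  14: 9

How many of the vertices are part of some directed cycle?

10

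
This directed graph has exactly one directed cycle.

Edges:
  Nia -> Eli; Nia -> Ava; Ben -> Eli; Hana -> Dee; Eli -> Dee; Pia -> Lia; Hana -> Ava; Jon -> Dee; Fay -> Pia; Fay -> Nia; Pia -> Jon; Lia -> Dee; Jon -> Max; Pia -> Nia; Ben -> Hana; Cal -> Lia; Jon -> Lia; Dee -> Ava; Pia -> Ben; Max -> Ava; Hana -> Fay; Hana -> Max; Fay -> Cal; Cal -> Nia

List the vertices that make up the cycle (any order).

DFS with gray/black marking from Fay:
Fay gray
  Cal gray
    Nia gray
      Ava gray
      Ava black
      Eli gray
        Dee gray
          Dee→Ava: Ava black — skip
        Dee black
      Eli black
    Nia black
    Lia gray
      Lia→Dee: Dee black — skip
    Lia black
  Cal black
  Pia gray
    Jon gray
      Jon→Dee: Dee black — skip
      Max gray
        Max→Ava: Ava black — skip
      Max black
      Jon→Lia: Lia black — skip
    Jon black
    Pia→Nia: Nia black — skip
    Pia→Lia: Lia black — skip
    Ben gray
      Hana gray
        Hana→Fay: Fay is gray → back edge
Back edge closes the cycle Fay → Pia → Ben → Hana → Fay; its vertices are {Ben, Fay, Pia, Hana}.

Ben, Fay, Pia, Hana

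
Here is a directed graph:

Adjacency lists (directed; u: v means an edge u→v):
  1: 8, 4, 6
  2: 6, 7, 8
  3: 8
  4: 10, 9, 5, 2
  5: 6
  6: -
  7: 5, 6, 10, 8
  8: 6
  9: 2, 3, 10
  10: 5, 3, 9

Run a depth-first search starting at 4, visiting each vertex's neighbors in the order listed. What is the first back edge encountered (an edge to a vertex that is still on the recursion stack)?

DFS from 4 (visiting each vertex's neighbors in the order listed); mark gray on enter, black on exit:
4 gray
  10 gray
    5 gray
      6 gray
      6 black
    5 black
    3 gray
      8 gray
        8→6: 6 black — skip
      8 black
    3 black
    9 gray
      2 gray
        2→6: 6 black — skip
        7 gray
          7→5: 5 black — skip
          7→6: 6 black — skip
          7→10: 10 is gray → back edge
First back edge: 7 → 10.

7→10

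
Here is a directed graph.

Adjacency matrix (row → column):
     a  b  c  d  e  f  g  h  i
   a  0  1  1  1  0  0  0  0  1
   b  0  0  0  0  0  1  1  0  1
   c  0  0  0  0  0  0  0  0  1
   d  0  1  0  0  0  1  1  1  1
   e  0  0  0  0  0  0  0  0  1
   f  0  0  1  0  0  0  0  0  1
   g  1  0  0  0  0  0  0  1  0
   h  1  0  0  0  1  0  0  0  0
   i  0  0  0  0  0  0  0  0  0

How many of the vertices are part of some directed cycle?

A vertex is on a directed cycle iff it belongs to a strongly connected component of size ≥ 2 (or has a self-loop).
The vertices on cycles are {a, b, d, g, h} — 5 in total.

5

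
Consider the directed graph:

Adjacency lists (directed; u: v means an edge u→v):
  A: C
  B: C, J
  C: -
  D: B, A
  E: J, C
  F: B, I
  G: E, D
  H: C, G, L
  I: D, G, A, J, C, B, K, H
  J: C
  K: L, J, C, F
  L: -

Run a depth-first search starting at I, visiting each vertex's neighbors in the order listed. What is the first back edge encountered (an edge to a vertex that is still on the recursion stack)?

F→I

DFS from I (visiting each vertex's neighbors in the order listed); mark gray on enter, black on exit:
I gray
  D gray
    B gray
      C gray
      C black
      J gray
        J→C: C black — skip
      J black
    B black
    A gray
      A→C: C black — skip
    A black
  D black
  G gray
    E gray
      E→J: J black — skip
      E→C: C black — skip
    E black
    G→D: D black — skip
  G black
  I→A: A black — skip
  I→J: J black — skip
  I→C: C black — skip
  I→B: B black — skip
  K gray
    L gray
    L black
    K→J: J black — skip
    K→C: C black — skip
    F gray
      F→B: B black — skip
      F→I: I is gray → back edge
First back edge: F → I.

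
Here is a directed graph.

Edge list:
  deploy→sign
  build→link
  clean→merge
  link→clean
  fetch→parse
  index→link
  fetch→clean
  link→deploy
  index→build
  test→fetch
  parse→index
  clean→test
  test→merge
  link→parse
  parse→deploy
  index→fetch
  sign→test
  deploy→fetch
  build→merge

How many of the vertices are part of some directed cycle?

A vertex is on a directed cycle iff it belongs to a strongly connected component of size ≥ 2 (or has a self-loop).
The vertices on cycles are {link, sign, test, build, clean, fetch, index, parse, deploy} — 9 in total.

9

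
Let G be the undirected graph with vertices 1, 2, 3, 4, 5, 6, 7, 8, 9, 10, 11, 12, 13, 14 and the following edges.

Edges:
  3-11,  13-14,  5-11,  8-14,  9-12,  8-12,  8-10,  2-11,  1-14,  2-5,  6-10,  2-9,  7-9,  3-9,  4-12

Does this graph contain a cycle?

DFS, tracking each vertex's parent; an edge to a visited non-parent vertex closes a cycle.
Start from 5:
visit 5 (parent –)
  visit 11 (parent 5)
    visit 3 (parent 11)
      3–11: parent, skip
      visit 9 (parent 3)
        visit 12 (parent 9)
          visit 8 (parent 12)
            8–12: parent, skip
            visit 14 (parent 8)
              14–8: parent, skip
              visit 1 (parent 14)
                1–14: parent, skip
              visit 13 (parent 14)
                13–14: parent, skip
            visit 10 (parent 8)
              10–8: parent, skip
              visit 6 (parent 10)
                6–10: parent, skip
          visit 4 (parent 12)
            4–12: parent, skip
          12–9: parent, skip
        9–3: parent, skip
        visit 7 (parent 9)
          7–9: parent, skip
        visit 2 (parent 9)
          2–5: 5 visited and ≠ parent → cycle
Cycle: 5 – 11 – 3 – 9 – 2 – 5.

Yes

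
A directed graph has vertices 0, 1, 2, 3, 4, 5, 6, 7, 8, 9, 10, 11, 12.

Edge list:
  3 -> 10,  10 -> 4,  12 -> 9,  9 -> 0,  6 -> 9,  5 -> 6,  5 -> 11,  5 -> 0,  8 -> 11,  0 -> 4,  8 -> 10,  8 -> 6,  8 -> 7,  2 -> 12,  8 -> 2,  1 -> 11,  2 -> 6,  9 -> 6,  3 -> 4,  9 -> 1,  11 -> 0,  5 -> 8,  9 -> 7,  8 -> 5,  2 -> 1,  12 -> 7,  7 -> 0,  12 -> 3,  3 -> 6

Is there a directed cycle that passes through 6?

Yes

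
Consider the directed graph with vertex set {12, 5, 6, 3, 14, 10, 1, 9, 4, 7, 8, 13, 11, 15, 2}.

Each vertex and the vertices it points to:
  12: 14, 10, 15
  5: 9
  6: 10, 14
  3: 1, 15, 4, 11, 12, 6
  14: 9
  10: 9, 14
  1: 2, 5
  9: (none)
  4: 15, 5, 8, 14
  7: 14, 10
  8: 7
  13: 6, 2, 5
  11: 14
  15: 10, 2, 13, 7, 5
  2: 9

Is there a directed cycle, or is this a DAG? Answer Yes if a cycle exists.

DFS with white/gray/black marking, starting from 4:
4 gray
  15 gray
    10 gray
      9 gray
      9 black
      14 gray
        14→9: 9 black — skip
      14 black
    10 black
    2 gray
      2→9: 9 black — skip
    2 black
    13 gray
      6 gray
        6→10: 10 black — skip
        6→14: 14 black — skip
      6 black
      13→2: 2 black — skip
      5 gray
        5→9: 9 black — skip
      5 black
    13 black
    7 gray
      7→14: 14 black — skip
      7→10: 10 black — skip
    7 black
    15→5: 5 black — skip
  15 black
  4→5: 5 black — skip
  8 gray
    8→7: 7 black — skip
  8 black
  4→14: 14 black — skip
4 black
12 gray
  12→14: 14 black — skip
  12→10: 10 black — skip
  12→15: 15 black — skip
12 black
3 gray
  1 gray
    1→2: 2 black — skip
    1→5: 5 black — skip
  1 black
  3→15: 15 black — skip
  3→4: 4 black — skip
  11 gray
    11→14: 14 black — skip
  11 black
  3→12: 12 black — skip
  3→6: 6 black — skip
3 black
Every edge goes to a white or black vertex — no back edge, so the graph is acyclic.

No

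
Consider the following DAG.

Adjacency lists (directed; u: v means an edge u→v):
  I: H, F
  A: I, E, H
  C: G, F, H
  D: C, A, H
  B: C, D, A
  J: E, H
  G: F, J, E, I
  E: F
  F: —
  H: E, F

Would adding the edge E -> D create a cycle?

Adding E→D creates a cycle iff D can already reach E.
Path from D: D → H → E.
So D → … → E → D is a cycle.

Yes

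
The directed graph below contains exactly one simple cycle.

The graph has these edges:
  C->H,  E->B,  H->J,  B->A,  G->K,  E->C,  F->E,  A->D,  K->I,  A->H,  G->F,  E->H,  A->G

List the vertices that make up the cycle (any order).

A, B, E, F, G

DFS with gray/black marking from A:
A gray
  D gray
  D black
  H gray
    J gray
    J black
  H black
  G gray
    F gray
      E gray
        C gray
          C→H: H black — skip
        C black
        E→H: H black — skip
        B gray
          B→A: A is gray → back edge
Back edge closes the cycle A → G → F → E → B → A; its vertices are {A, B, E, F, G}.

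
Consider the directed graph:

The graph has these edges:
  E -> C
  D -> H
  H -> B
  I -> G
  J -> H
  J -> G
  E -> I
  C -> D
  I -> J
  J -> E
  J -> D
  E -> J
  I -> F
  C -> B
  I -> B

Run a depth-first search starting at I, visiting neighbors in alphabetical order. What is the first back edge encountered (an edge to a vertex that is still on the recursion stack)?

DFS from I (visiting neighbors in alphabetical order); mark gray on enter, black on exit:
I gray
  B gray
  B black
  F gray
  F black
  G gray
  G black
  J gray
    D gray
      H gray
        H→B: B black — skip
      H black
    D black
    E gray
      C gray
        C→B: B black — skip
        C→D: D black — skip
      C black
      E→I: I is gray → back edge
First back edge: E → I.

E->I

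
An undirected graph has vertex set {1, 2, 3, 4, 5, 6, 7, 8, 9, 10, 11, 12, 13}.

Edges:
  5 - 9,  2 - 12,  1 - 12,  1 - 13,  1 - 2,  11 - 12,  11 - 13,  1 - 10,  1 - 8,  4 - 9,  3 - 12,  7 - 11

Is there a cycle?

DFS, tracking each vertex's parent; an edge to a visited non-parent vertex closes a cycle.
Start from 10:
visit 10 (parent –)
  visit 1 (parent 10)
    1–10: parent, skip
    visit 13 (parent 1)
      13–1: parent, skip
      visit 11 (parent 13)
        visit 12 (parent 11)
          12–11: parent, skip
          12–1: 1 visited and ≠ parent → cycle
Cycle: 1 – 13 – 11 – 12 – 1.

Yes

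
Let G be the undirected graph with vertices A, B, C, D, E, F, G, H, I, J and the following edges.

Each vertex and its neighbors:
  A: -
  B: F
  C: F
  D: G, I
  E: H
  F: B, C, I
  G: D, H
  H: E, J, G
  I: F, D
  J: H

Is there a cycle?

No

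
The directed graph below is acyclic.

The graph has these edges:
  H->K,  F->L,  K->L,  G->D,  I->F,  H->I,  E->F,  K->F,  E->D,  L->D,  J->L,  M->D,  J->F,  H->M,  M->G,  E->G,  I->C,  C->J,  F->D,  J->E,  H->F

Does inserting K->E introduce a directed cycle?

Adding K→E creates a cycle iff E can already reach K.
Explore from E: no path reaches K. The graph stays acyclic.

No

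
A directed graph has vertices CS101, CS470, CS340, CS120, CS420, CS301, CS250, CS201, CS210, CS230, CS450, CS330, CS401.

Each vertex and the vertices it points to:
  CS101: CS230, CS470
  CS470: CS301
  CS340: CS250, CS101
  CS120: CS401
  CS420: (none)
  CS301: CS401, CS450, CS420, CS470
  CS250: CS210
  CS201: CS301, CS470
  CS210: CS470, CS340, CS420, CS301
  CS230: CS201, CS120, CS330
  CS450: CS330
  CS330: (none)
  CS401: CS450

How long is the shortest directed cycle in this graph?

2

For each vertex v, BFS finds the shortest path from v back to v.
The shortest such closed walk is CS301 → CS470 → CS301, length 2.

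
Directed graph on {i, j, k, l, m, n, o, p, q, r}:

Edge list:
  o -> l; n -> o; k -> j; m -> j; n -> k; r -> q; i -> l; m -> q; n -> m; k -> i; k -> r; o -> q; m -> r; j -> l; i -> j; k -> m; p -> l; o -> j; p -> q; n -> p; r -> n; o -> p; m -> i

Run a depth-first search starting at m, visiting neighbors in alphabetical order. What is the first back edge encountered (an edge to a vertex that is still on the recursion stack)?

k->m

DFS from m (visiting neighbors in alphabetical order); mark gray on enter, black on exit:
m gray
  i gray
    j gray
      l gray
      l black
    j black
    i→l: l black — skip
  i black
  m→j: j black — skip
  q gray
  q black
  r gray
    n gray
      k gray
        k→i: i black — skip
        k→j: j black — skip
        k→m: m is gray → back edge
First back edge: k → m.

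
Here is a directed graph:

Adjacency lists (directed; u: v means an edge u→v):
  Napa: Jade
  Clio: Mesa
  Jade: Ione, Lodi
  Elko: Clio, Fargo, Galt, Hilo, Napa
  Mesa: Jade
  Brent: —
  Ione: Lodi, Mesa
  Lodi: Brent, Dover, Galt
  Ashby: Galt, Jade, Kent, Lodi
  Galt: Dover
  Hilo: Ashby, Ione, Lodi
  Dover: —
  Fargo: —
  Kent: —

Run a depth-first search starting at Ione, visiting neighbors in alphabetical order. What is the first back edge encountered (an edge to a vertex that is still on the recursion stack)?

Jade→Ione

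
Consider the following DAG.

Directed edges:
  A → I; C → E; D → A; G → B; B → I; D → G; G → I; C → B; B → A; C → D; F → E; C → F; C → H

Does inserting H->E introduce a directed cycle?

Adding H→E creates a cycle iff E can already reach H.
Explore from E: no path reaches H. The graph stays acyclic.

No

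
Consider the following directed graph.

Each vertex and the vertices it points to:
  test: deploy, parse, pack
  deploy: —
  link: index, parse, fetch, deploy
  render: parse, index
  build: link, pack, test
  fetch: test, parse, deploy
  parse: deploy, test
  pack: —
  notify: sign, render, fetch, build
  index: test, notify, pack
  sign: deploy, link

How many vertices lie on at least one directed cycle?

8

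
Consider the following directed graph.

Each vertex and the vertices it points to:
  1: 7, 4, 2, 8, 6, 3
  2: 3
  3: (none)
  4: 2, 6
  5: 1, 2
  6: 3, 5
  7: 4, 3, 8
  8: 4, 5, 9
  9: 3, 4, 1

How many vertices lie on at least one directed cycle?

7

A vertex is on a directed cycle iff it belongs to a strongly connected component of size ≥ 2 (or has a self-loop).
The vertices on cycles are {1, 4, 5, 6, 7, 8, 9} — 7 in total.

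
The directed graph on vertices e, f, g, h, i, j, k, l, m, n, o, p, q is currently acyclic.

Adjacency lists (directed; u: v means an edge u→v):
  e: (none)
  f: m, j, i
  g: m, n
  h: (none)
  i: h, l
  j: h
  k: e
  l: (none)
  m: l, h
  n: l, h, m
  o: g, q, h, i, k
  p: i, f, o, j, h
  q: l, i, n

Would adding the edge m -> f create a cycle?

Yes

Adding m→f creates a cycle iff f can already reach m.
Path from f: f → m.
So f → … → m → f is a cycle.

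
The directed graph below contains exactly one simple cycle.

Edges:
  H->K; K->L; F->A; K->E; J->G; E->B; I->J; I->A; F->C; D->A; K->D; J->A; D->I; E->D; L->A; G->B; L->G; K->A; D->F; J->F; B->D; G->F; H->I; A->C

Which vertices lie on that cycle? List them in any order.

B, D, G, I, J

DFS with gray/black marking from I:
I gray
  A gray
    C gray
    C black
  A black
  J gray
    F gray
      F→C: C black — skip
      F→A: A black — skip
    F black
    J→A: A black — skip
    G gray
      G→F: F black — skip
      B gray
        D gray
          D→A: A black — skip
          D→I: I is gray → back edge
Back edge closes the cycle I → J → G → B → D → I; its vertices are {B, D, G, I, J}.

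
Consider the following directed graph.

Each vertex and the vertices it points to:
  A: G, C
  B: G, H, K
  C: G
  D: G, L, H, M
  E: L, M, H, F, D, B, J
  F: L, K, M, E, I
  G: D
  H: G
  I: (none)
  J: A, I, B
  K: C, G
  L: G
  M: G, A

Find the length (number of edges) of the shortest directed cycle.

2

For each vertex v, BFS finds the shortest path from v back to v.
The shortest such closed walk is F → E → F, length 2.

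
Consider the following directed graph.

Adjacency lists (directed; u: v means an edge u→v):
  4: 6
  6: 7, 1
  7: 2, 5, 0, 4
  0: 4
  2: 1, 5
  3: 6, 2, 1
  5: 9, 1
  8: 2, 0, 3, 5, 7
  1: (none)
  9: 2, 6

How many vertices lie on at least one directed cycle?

7

A vertex is on a directed cycle iff it belongs to a strongly connected component of size ≥ 2 (or has a self-loop).
The vertices on cycles are {0, 2, 4, 5, 6, 7, 9} — 7 in total.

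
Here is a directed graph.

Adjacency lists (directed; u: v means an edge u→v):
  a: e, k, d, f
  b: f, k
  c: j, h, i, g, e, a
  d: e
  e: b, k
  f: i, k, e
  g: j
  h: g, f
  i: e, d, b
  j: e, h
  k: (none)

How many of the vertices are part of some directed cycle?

A vertex is on a directed cycle iff it belongs to a strongly connected component of size ≥ 2 (or has a self-loop).
The vertices on cycles are {b, d, e, f, g, h, i, j} — 8 in total.

8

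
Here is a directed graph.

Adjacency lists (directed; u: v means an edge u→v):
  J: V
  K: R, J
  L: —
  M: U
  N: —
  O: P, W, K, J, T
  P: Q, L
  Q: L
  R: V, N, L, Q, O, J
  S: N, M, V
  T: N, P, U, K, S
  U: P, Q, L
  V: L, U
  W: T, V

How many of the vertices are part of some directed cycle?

5

A vertex is on a directed cycle iff it belongs to a strongly connected component of size ≥ 2 (or has a self-loop).
The vertices on cycles are {K, O, R, T, W} — 5 in total.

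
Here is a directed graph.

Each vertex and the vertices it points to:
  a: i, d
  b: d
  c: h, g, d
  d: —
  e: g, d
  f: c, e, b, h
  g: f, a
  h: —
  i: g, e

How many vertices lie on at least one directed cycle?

A vertex is on a directed cycle iff it belongs to a strongly connected component of size ≥ 2 (or has a self-loop).
The vertices on cycles are {a, c, e, f, g, i} — 6 in total.

6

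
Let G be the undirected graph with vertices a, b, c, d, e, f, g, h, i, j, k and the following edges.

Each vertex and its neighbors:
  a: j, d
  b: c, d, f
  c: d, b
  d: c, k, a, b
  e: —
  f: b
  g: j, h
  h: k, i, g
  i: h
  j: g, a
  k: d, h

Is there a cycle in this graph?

Yes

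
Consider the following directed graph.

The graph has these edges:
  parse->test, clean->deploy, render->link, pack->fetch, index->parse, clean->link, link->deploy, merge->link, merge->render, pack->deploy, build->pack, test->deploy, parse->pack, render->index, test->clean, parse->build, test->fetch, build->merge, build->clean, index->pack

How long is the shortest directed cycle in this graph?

For each vertex v, BFS finds the shortest path from v back to v.
The shortest such closed walk is index → parse → build → merge → render → index, length 5.

5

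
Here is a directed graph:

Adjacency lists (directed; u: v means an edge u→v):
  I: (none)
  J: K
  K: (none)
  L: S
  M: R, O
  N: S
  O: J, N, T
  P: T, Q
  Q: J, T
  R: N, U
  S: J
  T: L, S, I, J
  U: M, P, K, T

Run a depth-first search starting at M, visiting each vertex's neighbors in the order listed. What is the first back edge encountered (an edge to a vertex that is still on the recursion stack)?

U→M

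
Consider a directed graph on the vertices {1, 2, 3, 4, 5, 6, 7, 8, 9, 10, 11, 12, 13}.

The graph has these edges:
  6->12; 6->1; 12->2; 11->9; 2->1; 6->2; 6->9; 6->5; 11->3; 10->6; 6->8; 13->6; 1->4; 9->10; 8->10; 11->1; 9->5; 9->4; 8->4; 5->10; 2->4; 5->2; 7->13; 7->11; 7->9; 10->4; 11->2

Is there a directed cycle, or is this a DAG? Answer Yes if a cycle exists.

Yes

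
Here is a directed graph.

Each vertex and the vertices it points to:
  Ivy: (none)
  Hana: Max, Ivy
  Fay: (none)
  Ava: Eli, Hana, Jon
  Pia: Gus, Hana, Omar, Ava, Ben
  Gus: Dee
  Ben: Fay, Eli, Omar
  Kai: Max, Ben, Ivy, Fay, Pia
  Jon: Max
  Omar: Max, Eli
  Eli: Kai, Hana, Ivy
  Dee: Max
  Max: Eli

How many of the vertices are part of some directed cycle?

11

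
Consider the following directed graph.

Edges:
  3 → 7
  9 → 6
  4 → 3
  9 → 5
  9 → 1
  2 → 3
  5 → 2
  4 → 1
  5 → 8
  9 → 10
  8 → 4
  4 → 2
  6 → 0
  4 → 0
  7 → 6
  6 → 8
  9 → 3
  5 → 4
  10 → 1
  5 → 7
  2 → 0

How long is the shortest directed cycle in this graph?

For each vertex v, BFS finds the shortest path from v back to v.
The shortest such closed walk is 8 → 4 → 3 → 7 → 6 → 8, length 5.

5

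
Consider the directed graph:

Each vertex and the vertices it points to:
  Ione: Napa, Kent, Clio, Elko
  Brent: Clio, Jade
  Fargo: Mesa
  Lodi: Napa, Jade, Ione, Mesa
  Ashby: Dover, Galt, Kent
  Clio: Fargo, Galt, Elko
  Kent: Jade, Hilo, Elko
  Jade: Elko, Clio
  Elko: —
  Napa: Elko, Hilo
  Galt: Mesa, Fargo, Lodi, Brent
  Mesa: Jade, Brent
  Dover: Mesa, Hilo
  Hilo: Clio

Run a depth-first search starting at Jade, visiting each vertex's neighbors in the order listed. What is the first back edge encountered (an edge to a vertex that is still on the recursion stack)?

Mesa->Jade

DFS from Jade (visiting each vertex's neighbors in the order listed); mark gray on enter, black on exit:
Jade gray
  Elko gray
  Elko black
  Clio gray
    Fargo gray
      Mesa gray
        Mesa→Jade: Jade is gray → back edge
First back edge: Mesa → Jade.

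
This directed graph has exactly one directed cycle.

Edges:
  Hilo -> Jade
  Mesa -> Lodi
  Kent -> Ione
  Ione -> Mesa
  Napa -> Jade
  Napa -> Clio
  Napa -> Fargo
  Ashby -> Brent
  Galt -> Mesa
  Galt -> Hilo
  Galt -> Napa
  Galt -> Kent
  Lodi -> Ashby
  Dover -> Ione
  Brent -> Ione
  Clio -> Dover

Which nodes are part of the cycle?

Ione, Lodi, Mesa, Ashby, Brent

DFS with gray/black marking from Mesa:
Mesa gray
  Lodi gray
    Ashby gray
      Brent gray
        Ione gray
          Ione→Mesa: Mesa is gray → back edge
Back edge closes the cycle Mesa → Lodi → Ashby → Brent → Ione → Mesa; its vertices are {Ione, Lodi, Mesa, Ashby, Brent}.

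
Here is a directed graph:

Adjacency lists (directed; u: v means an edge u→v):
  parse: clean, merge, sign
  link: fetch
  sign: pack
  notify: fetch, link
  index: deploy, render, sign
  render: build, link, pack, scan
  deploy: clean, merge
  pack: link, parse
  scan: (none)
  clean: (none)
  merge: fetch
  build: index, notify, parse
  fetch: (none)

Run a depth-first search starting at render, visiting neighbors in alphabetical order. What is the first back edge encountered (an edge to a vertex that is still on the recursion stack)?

index→render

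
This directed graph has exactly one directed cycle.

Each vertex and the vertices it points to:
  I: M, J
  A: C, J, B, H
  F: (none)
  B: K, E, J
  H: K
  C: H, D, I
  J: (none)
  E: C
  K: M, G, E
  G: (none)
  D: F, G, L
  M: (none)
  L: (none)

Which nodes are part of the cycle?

C, E, H, K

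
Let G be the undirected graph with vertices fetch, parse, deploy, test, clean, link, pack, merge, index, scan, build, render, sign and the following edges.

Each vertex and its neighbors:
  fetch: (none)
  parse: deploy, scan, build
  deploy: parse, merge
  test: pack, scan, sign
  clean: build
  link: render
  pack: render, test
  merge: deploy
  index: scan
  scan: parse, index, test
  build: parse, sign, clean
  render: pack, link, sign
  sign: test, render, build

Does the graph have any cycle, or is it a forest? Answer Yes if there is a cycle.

Yes

DFS, tracking each vertex's parent; an edge to a visited non-parent vertex closes a cycle.
Start from link:
visit link (parent –)
  visit render (parent link)
    visit pack (parent render)
      pack–render: parent, skip
      visit test (parent pack)
        test–pack: parent, skip
        visit scan (parent test)
          visit parse (parent scan)
            visit deploy (parent parse)
              deploy–parse: parent, skip
              visit merge (parent deploy)
                merge–deploy: parent, skip
            parse–scan: parent, skip
            visit build (parent parse)
              build–parse: parent, skip
              visit sign (parent build)
                sign–test: test visited and ≠ parent → cycle
Cycle: test – scan – parse – build – sign – test.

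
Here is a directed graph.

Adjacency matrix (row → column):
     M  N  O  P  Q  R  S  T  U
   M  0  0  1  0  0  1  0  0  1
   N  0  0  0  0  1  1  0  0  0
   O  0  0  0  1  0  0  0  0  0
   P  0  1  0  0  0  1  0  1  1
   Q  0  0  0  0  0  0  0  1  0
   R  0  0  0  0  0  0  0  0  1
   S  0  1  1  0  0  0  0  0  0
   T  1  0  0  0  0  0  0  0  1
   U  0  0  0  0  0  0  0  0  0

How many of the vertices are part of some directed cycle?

6

A vertex is on a directed cycle iff it belongs to a strongly connected component of size ≥ 2 (or has a self-loop).
The vertices on cycles are {M, N, O, P, Q, T} — 6 in total.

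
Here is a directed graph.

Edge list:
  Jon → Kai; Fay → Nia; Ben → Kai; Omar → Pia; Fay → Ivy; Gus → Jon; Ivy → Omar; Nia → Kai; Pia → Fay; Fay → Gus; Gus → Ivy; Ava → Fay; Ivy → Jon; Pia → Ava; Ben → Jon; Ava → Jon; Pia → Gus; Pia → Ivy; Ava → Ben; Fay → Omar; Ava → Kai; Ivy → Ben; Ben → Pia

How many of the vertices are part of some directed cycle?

7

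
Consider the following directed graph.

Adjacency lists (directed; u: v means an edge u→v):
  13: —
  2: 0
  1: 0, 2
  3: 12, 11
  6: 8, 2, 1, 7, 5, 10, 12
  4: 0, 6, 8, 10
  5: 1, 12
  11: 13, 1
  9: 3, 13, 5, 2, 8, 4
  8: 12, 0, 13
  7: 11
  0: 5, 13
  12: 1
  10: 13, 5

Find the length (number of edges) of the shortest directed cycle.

3

For each vertex v, BFS finds the shortest path from v back to v.
The shortest such closed walk is 1 → 0 → 5 → 1, length 3.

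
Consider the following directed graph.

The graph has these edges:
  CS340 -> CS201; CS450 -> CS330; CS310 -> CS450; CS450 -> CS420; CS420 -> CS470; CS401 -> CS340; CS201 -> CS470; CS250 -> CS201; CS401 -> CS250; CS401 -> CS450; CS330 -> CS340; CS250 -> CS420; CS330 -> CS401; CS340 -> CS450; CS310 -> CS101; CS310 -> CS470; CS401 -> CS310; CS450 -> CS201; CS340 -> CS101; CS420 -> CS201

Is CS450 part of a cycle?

Yes

CS450 is on a cycle iff CS450 can reach itself via ≥1 edge.
CS450 → CS330 → CS401 → CS450 — yes.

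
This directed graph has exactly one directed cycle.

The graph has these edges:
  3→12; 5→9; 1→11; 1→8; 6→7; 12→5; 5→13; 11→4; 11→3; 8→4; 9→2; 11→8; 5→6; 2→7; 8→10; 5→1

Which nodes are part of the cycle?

1, 3, 5, 11, 12

DFS with gray/black marking from 5:
5 gray
  1 gray
    8 gray
      10 gray
      10 black
      4 gray
      4 black
    8 black
    11 gray
      11→4: 4 black — skip
      11→8: 8 black — skip
      3 gray
        12 gray
          12→5: 5 is gray → back edge
Back edge closes the cycle 5 → 1 → 11 → 3 → 12 → 5; its vertices are {1, 3, 5, 11, 12}.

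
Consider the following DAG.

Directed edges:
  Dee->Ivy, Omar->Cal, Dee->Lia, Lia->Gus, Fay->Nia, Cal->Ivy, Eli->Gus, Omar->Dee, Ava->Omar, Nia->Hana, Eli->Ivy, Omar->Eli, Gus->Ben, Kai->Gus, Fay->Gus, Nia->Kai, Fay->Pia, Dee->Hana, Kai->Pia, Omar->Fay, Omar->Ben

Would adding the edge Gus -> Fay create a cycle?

Yes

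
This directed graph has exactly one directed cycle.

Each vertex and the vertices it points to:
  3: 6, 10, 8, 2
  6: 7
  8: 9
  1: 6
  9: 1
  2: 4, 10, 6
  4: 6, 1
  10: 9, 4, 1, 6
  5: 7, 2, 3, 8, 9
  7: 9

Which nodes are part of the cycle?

1, 6, 7, 9

DFS with gray/black marking from 7:
7 gray
  9 gray
    1 gray
      6 gray
        6→7: 7 is gray → back edge
Back edge closes the cycle 7 → 9 → 1 → 6 → 7; its vertices are {1, 6, 7, 9}.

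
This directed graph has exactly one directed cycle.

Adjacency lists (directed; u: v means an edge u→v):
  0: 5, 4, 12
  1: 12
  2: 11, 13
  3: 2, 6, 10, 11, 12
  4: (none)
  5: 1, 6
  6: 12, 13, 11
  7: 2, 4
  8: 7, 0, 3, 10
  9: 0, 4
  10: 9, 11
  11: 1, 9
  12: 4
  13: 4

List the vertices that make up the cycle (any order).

DFS with gray/black marking from 0:
0 gray
  5 gray
    1 gray
      12 gray
        4 gray
        4 black
      12 black
    1 black
    6 gray
      6→12: 12 black — skip
      13 gray
        13→4: 4 black — skip
      13 black
      11 gray
        11→1: 1 black — skip
        9 gray
          9→0: 0 is gray → back edge
Back edge closes the cycle 0 → 5 → 6 → 11 → 9 → 0; its vertices are {0, 5, 6, 9, 11}.

0, 5, 6, 9, 11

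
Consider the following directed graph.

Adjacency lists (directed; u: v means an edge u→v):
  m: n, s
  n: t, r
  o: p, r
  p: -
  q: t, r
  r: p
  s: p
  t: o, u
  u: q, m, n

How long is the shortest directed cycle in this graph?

3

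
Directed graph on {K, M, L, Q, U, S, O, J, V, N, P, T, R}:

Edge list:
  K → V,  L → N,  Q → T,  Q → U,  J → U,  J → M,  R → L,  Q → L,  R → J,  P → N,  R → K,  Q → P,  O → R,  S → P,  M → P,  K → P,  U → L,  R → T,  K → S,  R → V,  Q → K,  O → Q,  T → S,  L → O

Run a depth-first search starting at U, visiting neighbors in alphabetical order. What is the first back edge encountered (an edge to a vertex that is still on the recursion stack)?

DFS from U (visiting neighbors in alphabetical order); mark gray on enter, black on exit:
U gray
  L gray
    N gray
    N black
    O gray
      Q gray
        K gray
          P gray
            P→N: N black — skip
          P black
          S gray
            S→P: P black — skip
          S black
          V gray
          V black
        K black
        Q→L: L is gray → back edge
First back edge: Q → L.

Q->L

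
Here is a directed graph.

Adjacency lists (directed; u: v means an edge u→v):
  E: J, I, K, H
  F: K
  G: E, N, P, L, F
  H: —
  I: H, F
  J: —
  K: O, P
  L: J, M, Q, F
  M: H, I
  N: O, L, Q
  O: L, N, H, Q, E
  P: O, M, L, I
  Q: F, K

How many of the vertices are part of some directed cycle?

A vertex is on a directed cycle iff it belongs to a strongly connected component of size ≥ 2 (or has a self-loop).
The vertices on cycles are {E, F, I, K, L, M, N, O, P, Q} — 10 in total.

10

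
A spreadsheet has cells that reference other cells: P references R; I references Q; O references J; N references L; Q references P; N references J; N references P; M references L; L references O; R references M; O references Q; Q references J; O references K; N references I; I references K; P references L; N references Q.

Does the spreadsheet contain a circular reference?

Yes

DFS with white/gray/black marking, starting from L:
L gray
  O gray
    J gray
    J black
    K gray
    K black
    Q gray
      Q→J: J black — skip
      P gray
        R gray
          M gray
            M→L: L is gray → back edge
Back edge found, so a cycle exists: L → O → Q → P → R → M → L.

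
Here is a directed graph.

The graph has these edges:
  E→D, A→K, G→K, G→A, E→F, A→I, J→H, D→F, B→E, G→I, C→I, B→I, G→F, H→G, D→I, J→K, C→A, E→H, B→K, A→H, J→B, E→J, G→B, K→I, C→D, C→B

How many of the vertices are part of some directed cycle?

A vertex is on a directed cycle iff it belongs to a strongly connected component of size ≥ 2 (or has a self-loop).
The vertices on cycles are {A, B, E, G, H, J} — 6 in total.

6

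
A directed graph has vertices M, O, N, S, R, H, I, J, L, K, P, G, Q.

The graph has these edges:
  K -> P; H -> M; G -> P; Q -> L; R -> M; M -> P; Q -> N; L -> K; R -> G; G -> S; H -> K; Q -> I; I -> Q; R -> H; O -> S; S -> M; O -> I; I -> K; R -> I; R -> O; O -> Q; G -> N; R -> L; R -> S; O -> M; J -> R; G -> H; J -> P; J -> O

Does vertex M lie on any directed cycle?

No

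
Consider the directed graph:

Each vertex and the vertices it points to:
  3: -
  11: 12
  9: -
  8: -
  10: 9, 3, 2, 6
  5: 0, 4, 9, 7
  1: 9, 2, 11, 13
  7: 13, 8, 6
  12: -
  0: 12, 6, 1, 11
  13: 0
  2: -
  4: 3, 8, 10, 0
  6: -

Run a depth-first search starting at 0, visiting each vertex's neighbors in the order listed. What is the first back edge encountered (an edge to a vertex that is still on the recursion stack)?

DFS from 0 (visiting each vertex's neighbors in the order listed); mark gray on enter, black on exit:
0 gray
  12 gray
  12 black
  6 gray
  6 black
  1 gray
    9 gray
    9 black
    2 gray
    2 black
    11 gray
      11→12: 12 black — skip
    11 black
    13 gray
      13→0: 0 is gray → back edge
First back edge: 13 → 0.

13→0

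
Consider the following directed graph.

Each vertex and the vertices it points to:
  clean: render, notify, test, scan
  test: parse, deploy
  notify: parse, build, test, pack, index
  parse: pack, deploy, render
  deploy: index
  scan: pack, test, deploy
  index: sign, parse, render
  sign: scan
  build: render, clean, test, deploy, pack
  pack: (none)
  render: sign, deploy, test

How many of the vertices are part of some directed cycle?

10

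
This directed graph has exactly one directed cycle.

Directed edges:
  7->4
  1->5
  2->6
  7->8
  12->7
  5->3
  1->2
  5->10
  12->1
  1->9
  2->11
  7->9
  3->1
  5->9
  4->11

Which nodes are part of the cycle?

1, 3, 5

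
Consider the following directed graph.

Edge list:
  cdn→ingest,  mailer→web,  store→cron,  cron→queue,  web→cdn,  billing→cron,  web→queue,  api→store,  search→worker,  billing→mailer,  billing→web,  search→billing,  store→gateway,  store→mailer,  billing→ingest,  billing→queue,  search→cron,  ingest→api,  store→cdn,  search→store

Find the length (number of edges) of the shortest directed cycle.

For each vertex v, BFS finds the shortest path from v back to v.
The shortest such closed walk is store → cdn → ingest → api → store, length 4.

4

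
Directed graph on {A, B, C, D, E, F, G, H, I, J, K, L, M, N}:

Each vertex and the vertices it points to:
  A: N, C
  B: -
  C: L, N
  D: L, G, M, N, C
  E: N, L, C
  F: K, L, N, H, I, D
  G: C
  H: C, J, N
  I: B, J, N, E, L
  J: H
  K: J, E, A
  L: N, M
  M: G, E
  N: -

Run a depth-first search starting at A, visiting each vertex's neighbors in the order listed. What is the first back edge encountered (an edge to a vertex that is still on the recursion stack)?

G->C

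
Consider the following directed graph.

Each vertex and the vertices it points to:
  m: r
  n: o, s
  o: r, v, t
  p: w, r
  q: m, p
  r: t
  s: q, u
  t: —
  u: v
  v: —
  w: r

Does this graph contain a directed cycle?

No

DFS with white/gray/black marking, starting from w:
w gray
  r gray
    t gray
    t black
  r black
w black
m gray
  m→r: r black — skip
m black
n gray
  o gray
    o→r: r black — skip
    v gray
    v black
    o→t: t black — skip
  o black
  s gray
    q gray
      q→m: m black — skip
      p gray
        p→w: w black — skip
        p→r: r black — skip
      p black
    q black
    u gray
      u→v: v black — skip
    u black
  s black
n black
Every edge goes to a white or black vertex — no back edge, so the graph is acyclic.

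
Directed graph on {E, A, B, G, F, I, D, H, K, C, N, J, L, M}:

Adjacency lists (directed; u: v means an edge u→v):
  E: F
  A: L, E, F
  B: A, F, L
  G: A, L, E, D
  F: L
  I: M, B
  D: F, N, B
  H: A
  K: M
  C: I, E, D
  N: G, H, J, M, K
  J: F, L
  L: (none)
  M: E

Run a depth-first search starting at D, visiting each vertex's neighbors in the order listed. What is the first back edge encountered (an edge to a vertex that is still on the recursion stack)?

G->D

DFS from D (visiting each vertex's neighbors in the order listed); mark gray on enter, black on exit:
D gray
  F gray
    L gray
    L black
  F black
  N gray
    G gray
      A gray
        A→L: L black — skip
        E gray
          E→F: F black — skip
        E black
        A→F: F black — skip
      A black
      G→L: L black — skip
      G→E: E black — skip
      G→D: D is gray → back edge
First back edge: G → D.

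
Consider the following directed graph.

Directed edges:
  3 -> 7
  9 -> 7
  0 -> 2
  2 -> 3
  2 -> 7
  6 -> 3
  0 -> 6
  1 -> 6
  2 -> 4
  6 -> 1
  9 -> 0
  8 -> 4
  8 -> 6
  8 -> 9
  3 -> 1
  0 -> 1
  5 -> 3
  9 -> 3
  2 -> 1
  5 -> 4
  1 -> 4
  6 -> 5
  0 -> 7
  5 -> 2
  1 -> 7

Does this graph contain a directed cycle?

DFS with white/gray/black marking, starting from 5:
5 gray
  4 gray
  4 black
  3 gray
    7 gray
    7 black
    1 gray
      1→7: 7 black — skip
      1→4: 4 black — skip
      6 gray
        6→3: 3 is gray → back edge
Back edge found, so a cycle exists: 3 → 1 → 6 → 3.

Yes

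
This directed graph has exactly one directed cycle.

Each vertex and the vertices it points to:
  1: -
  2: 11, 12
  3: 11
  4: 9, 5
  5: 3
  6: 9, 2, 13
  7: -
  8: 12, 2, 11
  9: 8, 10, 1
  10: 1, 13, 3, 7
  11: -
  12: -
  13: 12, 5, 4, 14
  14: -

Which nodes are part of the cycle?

DFS with gray/black marking from 13:
13 gray
  12 gray
  12 black
  5 gray
    3 gray
      11 gray
      11 black
    3 black
  5 black
  4 gray
    9 gray
      8 gray
        8→12: 12 black — skip
        2 gray
          2→11: 11 black — skip
          2→12: 12 black — skip
        2 black
        8→11: 11 black — skip
      8 black
      10 gray
        1 gray
        1 black
        10→13: 13 is gray → back edge
Back edge closes the cycle 13 → 4 → 9 → 10 → 13; its vertices are {4, 9, 10, 13}.

4, 9, 10, 13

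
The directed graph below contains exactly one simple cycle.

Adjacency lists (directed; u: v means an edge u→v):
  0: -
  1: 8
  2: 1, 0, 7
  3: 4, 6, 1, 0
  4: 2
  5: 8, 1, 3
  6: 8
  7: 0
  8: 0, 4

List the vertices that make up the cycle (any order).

1, 2, 4, 8

DFS with gray/black marking from 4:
4 gray
  2 gray
    1 gray
      8 gray
        0 gray
        0 black
        8→4: 4 is gray → back edge
Back edge closes the cycle 4 → 2 → 1 → 8 → 4; its vertices are {1, 2, 4, 8}.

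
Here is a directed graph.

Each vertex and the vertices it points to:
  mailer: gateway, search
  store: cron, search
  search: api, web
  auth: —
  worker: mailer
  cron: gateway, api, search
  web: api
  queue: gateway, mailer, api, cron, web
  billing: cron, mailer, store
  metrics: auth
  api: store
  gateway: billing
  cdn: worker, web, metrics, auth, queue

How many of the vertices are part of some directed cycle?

8

A vertex is on a directed cycle iff it belongs to a strongly connected component of size ≥ 2 (or has a self-loop).
The vertices on cycles are {api, web, cron, store, mailer, search, billing, gateway} — 8 in total.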